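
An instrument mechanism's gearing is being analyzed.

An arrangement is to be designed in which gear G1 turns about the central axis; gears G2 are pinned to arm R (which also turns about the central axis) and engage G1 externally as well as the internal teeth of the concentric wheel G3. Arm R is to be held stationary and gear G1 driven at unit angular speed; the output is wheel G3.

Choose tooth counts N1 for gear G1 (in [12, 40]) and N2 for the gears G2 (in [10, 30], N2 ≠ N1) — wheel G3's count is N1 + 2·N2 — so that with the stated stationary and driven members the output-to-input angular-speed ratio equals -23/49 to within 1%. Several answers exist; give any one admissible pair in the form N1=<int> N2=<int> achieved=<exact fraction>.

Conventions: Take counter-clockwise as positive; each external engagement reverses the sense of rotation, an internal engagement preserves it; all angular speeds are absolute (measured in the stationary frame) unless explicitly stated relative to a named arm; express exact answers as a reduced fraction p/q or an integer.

N1=23 N2=13 achieved=-23/49

design class (target -23/49): planetary set
Willis with ω_arm = 0: ω_ring/ω_sun = −N1/N3; set equal to -23/49  ⇒  N3/N1 = −1/(-23/49) = 49/23
N3 = N1 + 2·N2  ⇒  N2/N1 = (N3/N1 − 1)/2 = (49/23 − 1)/2 = 13/23
smallest multiple with N1 ≥ 12 and N2 ≥ 10: k = 1  ⇒  N1 = 1·23 = 23, N2 = 1·13 = 13 (N1 ≤ 40, N2 ≤ 30, N2 ≠ N1 ✓), N3 = 23 + 2·13 = 49
check: −N1/N3 with N1 = 23, N3 = 49 gives -23/49; |achieved − target| = 0 ≤ 23/4900 ✓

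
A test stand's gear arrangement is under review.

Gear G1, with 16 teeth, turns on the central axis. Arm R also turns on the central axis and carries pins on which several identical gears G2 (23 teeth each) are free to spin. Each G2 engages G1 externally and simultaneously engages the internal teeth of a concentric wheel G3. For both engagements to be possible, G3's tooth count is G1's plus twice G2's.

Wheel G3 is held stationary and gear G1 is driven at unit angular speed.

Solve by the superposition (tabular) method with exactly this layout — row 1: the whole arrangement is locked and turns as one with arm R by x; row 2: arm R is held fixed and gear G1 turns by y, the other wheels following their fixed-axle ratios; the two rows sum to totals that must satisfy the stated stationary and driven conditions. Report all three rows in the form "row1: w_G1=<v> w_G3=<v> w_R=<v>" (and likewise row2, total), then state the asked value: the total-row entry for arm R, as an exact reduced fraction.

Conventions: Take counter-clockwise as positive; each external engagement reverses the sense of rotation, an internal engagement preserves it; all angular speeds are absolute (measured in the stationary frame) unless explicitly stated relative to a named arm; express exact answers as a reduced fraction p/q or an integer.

row1: w_G1=8/39 w_G3=8/39 w_R=8/39
row2: w_G1=31/39 w_G3=-8/39 w_R=0
total: w_G1=1 w_G3=0 w_R=8/39
asked value: 8/39

class = planetary set [G3 = 16+2·23 = 62; Willis about the carrier]
superposition row 1 [locked train]: every member turns x
superposition row 2 [arm held]: sun y, ring −(16/62)·y, arm 0
boundary: total ω_ring = x − (16/62)·y = 0 and total ω_sun = x + y = 1  ⇒  y = 31/39, x = 8/39
row 2 ring = −(16/62)·31/39 = -8/39
totals (row 1 + row 2): sun 8/39 + 31/39 = 1, ring 8/39 + (-8/39) = 0, arm 8/39 + 0 = 8/39
asked cell (total, arm) = 8/39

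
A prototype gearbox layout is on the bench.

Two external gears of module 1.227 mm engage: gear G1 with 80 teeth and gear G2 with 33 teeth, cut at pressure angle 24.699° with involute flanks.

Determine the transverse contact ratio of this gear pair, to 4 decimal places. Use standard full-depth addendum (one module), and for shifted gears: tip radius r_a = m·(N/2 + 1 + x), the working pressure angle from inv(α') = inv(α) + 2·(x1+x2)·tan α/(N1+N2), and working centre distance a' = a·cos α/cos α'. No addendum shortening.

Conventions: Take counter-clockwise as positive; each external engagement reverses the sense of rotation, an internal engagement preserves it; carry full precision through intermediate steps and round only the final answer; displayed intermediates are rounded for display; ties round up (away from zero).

class = single-mesh tooth geometry [involute pair 80T × 33T, m = 1.227]
base radii: r_b1 = 44.589939, r_b2 = 18.393350
tip radii: r_a1 = 50.307000, r_a2 = 21.472500
no profile shift: α' = α, a' = a
action lengths: √(r_a1²−r_b1²) = 23.292307, √(r_a2²−r_b2²) = 11.079392
base pitch p_b = π·m·cos α = 3.502086
CR = (23.292307 + 11.079392 − 69.325500·sin 24.69900°)/3.502086 = 1.543068
contact ratio ≈ 1.5431

1.5431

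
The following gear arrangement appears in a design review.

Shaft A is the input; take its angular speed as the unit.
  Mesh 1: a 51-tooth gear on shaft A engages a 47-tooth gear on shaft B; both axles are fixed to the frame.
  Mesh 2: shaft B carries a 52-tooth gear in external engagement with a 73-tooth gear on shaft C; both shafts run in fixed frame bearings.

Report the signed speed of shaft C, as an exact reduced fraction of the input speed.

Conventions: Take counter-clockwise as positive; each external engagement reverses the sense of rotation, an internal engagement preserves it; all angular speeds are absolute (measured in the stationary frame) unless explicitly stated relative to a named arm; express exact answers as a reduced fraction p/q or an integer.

2652/3431

2-mesh fixed-axis compound train (all bearings frame-fixed)
mesh 1 [51T→47T]: |ω|/ω_in = 1×51/47 = 51/47, sense flips to −
mesh 2 [52T→73T]: |ω|/ω_in = (51/47)×52/73 = 2652/3431, sense flips to +
signed output speed (× input speed) = 2652/3431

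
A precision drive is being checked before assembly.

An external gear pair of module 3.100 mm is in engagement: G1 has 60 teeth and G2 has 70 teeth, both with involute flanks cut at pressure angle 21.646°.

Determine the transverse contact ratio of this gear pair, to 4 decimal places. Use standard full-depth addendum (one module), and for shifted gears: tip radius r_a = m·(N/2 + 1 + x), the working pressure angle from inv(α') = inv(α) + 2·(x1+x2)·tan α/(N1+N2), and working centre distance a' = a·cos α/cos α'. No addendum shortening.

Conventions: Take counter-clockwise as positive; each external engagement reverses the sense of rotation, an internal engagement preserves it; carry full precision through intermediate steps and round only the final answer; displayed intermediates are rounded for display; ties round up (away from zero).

single-mesh involute tooth geometry (60T engaging 70T at module 3.100)
base radii: r_b1 = 86.441699, r_b2 = 100.848649
tip radii: r_a1 = 96.100000, r_a2 = 111.600000
no profile shift: α' = α, a' = a
action lengths: √(r_a1²−r_b1²) = 41.988601, √(r_a2²−r_b2²) = 47.792363
base pitch p_b = π·m·cos α = 9.052154
CR = (41.988601 + 47.792363 − 201.500000·sin 21.64600°)/9.052154 = 1.707160
contact ratio ≈ 1.7072

1.7072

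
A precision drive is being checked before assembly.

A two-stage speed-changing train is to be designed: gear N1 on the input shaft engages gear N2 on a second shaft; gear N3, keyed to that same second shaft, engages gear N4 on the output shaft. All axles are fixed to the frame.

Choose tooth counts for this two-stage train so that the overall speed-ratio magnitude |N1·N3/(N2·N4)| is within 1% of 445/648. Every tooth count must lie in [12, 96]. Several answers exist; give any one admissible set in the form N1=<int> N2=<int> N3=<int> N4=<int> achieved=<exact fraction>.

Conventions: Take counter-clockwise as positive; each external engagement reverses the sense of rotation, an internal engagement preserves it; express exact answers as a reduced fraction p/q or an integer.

2-stage fixed-axis compound train for ratio 445/648
target = 445/648 in lowest terms: an exact hit needs N1·N3 = k·445 and N2·N4 = k·648 for one integer k, every count in [12, 96]; additionally prefer no 1:1 stage (N1 ≠ N2, N3 ≠ N4)
k = 1…2: no 1:1-free in-range split of k·445 and k·648 into factor pairs; take k = 3
k = 3: N1·N3 = 1335 = 15·89, N2·N4 = 1944 = 24·81
achieved = 15·89/(24·81) = 445/648; |achieved − target| = 0 ≤ 89/12960 ✓

N1=15 N2=24 N3=89 N4=81 achieved=445/648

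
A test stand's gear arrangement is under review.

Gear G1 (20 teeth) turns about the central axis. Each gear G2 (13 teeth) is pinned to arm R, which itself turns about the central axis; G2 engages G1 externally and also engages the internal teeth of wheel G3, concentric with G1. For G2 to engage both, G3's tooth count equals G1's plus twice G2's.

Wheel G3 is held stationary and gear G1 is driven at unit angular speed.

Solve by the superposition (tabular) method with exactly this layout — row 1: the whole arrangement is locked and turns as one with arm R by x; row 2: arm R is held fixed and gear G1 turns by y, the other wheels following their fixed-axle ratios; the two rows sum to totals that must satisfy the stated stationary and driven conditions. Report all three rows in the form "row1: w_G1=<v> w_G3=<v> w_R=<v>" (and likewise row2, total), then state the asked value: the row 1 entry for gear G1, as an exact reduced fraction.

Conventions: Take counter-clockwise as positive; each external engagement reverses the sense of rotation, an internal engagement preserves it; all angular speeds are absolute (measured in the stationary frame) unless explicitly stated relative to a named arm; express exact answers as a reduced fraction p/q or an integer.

planetary set (20T centre, 13T on arm, 46T internal) — Willis relation
row 1: whole set turns with the arm by x
row 2 — arm fixed, fixed-axis ratios: sun y, ring −(20/46)·y, arm 0
boundary: total ω_ring = x − (20/46)·y = 0 and total ω_sun = x + y = 1  ⇒  y = 23/33, x = 10/33
row 2 ring = −(20/46)·23/33 = -10/33
totals (row 1 + row 2): sun 10/33 + 23/33 = 1, ring 10/33 + (-10/33) = 0, arm 10/33 + 0 = 10/33
asked cell (row1, sun) = 10/33

row1: w_G1=10/33 w_G3=10/33 w_R=10/33
row2: w_G1=23/33 w_G3=-10/33 w_R=0
total: w_G1=1 w_G3=0 w_R=10/33
asked value: 10/33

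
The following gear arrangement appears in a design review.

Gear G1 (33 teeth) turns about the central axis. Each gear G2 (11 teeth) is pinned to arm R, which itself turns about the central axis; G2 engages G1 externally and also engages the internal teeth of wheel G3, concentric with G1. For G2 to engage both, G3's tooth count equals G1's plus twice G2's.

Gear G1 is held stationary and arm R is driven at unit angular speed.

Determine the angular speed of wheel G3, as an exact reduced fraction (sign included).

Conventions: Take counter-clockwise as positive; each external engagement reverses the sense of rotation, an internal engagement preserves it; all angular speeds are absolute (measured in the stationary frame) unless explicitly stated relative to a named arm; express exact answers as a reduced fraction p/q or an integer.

class = planetary set [G3 = 33+2·11 = 55; Willis about the carrier]
ring teeth: 33 + 2·11 = 55
33(ω_sun−ω_arm) = −55(ω_ring−ω_arm),  ω_sun = 0, ω_arm = 1
ω_ring = 1 − (33/55)(0−1) = 8/5
exact speed ratio = 8/5

8/5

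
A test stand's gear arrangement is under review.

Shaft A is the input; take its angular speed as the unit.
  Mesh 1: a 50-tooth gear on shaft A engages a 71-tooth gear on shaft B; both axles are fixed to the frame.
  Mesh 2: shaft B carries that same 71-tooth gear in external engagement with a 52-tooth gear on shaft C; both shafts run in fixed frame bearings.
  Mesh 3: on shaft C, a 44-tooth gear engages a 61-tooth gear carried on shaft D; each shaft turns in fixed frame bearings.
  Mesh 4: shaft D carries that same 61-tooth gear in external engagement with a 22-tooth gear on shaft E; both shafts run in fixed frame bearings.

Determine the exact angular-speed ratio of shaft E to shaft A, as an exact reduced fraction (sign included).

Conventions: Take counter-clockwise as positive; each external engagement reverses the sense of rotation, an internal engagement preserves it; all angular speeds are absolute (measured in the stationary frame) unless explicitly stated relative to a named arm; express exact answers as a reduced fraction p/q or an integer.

class = fixed-axis compound train [4 meshes; 4 ratios multiply, 4 sense flips]
mesh 1 [50T→71T]: running ratio 50/71, sense −
mesh 2 [71T→52T]: running ratio 25/26, sense +
mesh 3 [44T→61T]: running ratio 550/793, sense −
mesh 4 [61T→22T]: running ratio 25/13, sense +
ω_out/ω_in = 25/13

25/13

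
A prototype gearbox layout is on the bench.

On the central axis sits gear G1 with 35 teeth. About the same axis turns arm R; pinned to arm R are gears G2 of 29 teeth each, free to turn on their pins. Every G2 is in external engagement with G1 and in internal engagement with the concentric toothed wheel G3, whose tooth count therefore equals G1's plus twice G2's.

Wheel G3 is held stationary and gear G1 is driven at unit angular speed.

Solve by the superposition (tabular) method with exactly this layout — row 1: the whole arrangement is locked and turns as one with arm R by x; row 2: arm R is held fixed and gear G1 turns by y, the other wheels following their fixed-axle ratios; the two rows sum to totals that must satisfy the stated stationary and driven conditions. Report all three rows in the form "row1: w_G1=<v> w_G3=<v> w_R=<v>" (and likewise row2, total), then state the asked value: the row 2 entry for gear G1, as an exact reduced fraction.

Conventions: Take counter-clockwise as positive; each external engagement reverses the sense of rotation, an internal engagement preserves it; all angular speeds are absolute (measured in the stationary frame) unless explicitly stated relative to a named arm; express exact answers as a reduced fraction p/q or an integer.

class = planetary set [G3 = 35+2·29 = 93; Willis about the carrier]
row 1 — lock + rotate with arm: ω_sun = ω_ring = ω_arm = x
row 2 — arm fixed, fixed-axis ratios: sun y, ring −(35/93)·y, arm 0
boundary: total ω_ring = x − (35/93)·y = 0 and total ω_sun = x + y = 1  ⇒  y = 93/128, x = 35/128
row 2 ring = −(35/93)·93/128 = -35/128
totals (row 1 + row 2): sun 35/128 + 93/128 = 1, ring 35/128 + (-35/128) = 0, arm 35/128 + 0 = 35/128
asked cell (row2, sun) = 93/128

row1: w_G1=35/128 w_G3=35/128 w_R=35/128
row2: w_G1=93/128 w_G3=-35/128 w_R=0
total: w_G1=1 w_G3=0 w_R=35/128
asked value: 93/128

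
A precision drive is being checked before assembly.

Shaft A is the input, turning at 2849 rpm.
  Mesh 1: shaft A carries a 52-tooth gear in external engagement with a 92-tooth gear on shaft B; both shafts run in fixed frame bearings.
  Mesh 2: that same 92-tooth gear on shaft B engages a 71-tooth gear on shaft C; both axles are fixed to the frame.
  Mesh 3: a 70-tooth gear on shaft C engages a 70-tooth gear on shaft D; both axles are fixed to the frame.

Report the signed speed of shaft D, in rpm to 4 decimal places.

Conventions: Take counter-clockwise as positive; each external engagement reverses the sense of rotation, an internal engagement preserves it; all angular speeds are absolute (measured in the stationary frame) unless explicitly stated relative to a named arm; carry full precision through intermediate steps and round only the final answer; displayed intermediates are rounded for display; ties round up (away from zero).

class = fixed-axis compound train [3 meshes; 3 ratios multiply, 3 sense flips]
mesh 1 [52T→92T]: ω = 2849.0000×52/92 = 1610.3043 rpm, sense flips to −
mesh 2 [92T→71T]: ω = 1610.3043×92/71 = 2086.5915 rpm, sense flips to +
mesh 3 [70T→70T]: ω = 2086.5915×70/70 = 2086.5915 rpm, sense flips to −
signed output speed = -2086.5915 rpm

-2086.5915 rpm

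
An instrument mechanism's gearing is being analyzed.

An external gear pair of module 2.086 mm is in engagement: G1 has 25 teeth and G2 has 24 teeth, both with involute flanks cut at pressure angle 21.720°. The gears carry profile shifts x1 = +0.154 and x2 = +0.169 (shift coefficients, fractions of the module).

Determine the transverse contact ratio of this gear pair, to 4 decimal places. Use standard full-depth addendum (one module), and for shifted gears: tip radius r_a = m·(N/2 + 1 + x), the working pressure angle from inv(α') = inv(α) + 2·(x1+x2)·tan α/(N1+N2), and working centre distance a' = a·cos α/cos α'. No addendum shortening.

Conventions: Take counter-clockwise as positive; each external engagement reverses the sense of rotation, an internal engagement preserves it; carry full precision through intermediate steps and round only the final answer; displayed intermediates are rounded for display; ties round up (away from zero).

recognized (one external pair, fixed centres): single-mesh tooth geometry, m = 2.086, N1 = 25, N2 = 24
base radii: r_b1 = 24.223765, r_b2 = 23.254814
tip radii: r_a1 = 28.482244, r_a2 = 27.470534
inv(α') = inv(21.720°) + 2·(+0.154+0.169)·tan α/(25+24) = 0.02451897  ⇒  α' = 23.45717°
a' = a·cos α / cos α' = 51.1070·cos 21.720°/cos 23.45717° = 51.755788
action lengths: √(r_a1²−r_b1²) = 14.981570, √(r_a2²−r_b2²) = 14.623401
base pitch p_b = π·m·cos α = 6.088096
CR = (14.981570 + 14.623401 − 51.755788·sin 23.45717°)/6.088096 = 1.478768
contact ratio ≈ 1.4788

1.4788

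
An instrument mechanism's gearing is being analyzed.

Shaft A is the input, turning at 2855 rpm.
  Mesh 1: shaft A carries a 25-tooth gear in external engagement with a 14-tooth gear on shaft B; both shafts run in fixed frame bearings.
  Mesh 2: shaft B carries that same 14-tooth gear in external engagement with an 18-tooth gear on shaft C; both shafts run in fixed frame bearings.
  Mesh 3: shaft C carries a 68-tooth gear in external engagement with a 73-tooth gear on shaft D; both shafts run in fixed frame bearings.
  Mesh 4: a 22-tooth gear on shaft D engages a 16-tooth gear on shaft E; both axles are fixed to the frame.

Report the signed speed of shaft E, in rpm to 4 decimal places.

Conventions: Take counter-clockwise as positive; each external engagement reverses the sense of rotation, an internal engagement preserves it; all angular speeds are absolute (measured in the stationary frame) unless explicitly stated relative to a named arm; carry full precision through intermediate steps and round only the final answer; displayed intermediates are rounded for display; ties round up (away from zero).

class = fixed-axis compound train [4 meshes; 4 ratios multiply, 4 sense flips]
mesh 1 [25T→14T]: ω = 2855.0000×25/14 = 5098.2143 rpm, sense flips to −
mesh 2 [14T→18T]: ω = 5098.2143×14/18 = 3965.2778 rpm, sense flips to +
mesh 3 [68T→73T]: ω = 3965.2778×68/73 = 3693.6834 rpm, sense flips to −
mesh 4 [22T→16T]: ω = 3693.6834×22/16 = 5078.8147 rpm, sense flips to +
signed output speed = +5078.8147 rpm

+5078.8147 rpm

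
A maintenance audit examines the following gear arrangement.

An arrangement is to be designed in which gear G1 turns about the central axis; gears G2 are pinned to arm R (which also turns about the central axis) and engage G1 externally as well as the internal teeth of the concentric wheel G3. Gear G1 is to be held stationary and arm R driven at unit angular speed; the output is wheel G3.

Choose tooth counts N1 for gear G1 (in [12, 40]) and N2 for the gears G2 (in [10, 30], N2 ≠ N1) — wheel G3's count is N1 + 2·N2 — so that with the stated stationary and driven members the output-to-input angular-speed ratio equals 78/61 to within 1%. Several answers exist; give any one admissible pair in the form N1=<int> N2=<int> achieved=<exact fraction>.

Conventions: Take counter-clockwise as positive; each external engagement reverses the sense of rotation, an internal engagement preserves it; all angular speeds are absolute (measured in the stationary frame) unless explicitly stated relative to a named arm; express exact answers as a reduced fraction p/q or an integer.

planetary set to be sized for 78/61 (Willis relation)
Willis with ω_sun = 0: ω_ring/ω_arm = (N1+N3)/N3; set equal to 78/61  ⇒  N3/N1 = 1/(78/61 − 1) = 61/17
N3 = N1 + 2·N2  ⇒  N2/N1 = (N3/N1 − 1)/2 = (61/17 − 1)/2 = 22/17
smallest multiple with N1 ≥ 12 and N2 ≥ 10: k = 1  ⇒  N1 = 1·17 = 17, N2 = 1·22 = 22 (N1 ≤ 40, N2 ≤ 30, N2 ≠ N1 ✓), N3 = 17 + 2·22 = 61
check: (N1+N3)/N3 with N1 = 17, N3 = 61 gives 78/61; |achieved − target| = 0 ≤ 39/3050 ✓

N1=17 N2=22 achieved=78/61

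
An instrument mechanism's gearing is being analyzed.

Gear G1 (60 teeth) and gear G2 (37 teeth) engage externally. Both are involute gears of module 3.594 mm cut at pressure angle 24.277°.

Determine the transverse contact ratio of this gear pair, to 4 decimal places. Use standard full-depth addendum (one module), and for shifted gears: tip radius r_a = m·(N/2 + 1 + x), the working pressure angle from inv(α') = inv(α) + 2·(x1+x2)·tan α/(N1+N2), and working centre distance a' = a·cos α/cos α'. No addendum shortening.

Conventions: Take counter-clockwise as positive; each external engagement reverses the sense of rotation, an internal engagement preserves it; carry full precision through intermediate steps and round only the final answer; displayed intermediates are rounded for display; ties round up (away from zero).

topology: single-mesh involute geometry — m = 3.594, 60T/37T pair
base radii: r_b1 = 98.285304, r_b2 = 60.609271
tip radii: r_a1 = 111.414000, r_a2 = 70.083000
no profile shift: α' = α, a' = a
action lengths: √(r_a1²−r_b1²) = 52.469785, √(r_a2²−r_b2²) = 35.187258
base pitch p_b = π·m·cos α = 10.292413
CR = (52.469785 + 35.187258 − 174.309000·sin 24.27700°)/10.292413 = 1.553588
contact ratio ≈ 1.5536

1.5536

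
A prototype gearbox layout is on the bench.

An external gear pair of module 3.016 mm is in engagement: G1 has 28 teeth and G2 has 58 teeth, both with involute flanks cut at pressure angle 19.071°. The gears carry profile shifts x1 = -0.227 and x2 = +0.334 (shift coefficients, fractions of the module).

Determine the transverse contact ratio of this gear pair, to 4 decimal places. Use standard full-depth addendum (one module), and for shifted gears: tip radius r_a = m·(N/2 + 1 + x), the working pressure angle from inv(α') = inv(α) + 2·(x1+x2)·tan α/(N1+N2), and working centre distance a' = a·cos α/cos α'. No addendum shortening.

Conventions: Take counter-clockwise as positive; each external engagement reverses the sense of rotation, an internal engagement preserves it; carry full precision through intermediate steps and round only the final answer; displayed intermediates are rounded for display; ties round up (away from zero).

1.7503

single-mesh involute tooth geometry (28T engaging 58T at module 3.016)
base radii: r_b1 = 39.906511, r_b2 = 82.663487
tip radii: r_a1 = 44.555368, r_a2 = 91.487344
inv(α') = inv(19.071°) + 2·(-0.227+0.334)·tan α/(28+58) = 0.01372283  ⇒  α' = 19.47413°
a' = a·cos α / cos α' = 129.6880·cos 19.071°/cos 19.47413° = 130.007450
action lengths: √(r_a1²−r_b1²) = 19.815428, √(r_a2²−r_b2²) = 39.200536
base pitch p_b = π·m·cos α = 8.955000
CR = (19.815428 + 39.200536 − 130.007450·sin 19.47413°)/8.955000 = 1.750298
contact ratio ≈ 1.7503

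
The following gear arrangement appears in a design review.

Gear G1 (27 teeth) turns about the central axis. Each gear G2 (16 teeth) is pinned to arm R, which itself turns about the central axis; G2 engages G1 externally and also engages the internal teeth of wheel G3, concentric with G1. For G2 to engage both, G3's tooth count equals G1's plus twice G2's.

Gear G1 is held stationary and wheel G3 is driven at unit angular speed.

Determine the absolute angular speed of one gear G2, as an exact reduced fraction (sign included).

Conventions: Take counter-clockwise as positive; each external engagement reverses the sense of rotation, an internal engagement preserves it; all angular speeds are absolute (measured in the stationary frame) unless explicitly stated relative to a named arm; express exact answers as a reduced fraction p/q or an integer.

59/32

class = planetary set [G3 = 27+2·16 = 59; Willis about the carrier]
ring teeth: 27 + 2·16 = 59
27(ω_sun−ω_arm) = −59(ω_ring−ω_arm),  ω_sun = 0, ω_ring = 1
27(0−ω_arm) = −59(1−ω_arm)  ⇒  86·ω_arm = 59  ⇒  ω_arm = 59/86
sun–planet mesh: 27·(0−59/86) = −16·(ω_p−ω_arm)  ⇒  ω_p−ω_arm = 1593/1376
ω_p = 59/86 + 1593/1376 = 59/32
exact speed ratio = 59/32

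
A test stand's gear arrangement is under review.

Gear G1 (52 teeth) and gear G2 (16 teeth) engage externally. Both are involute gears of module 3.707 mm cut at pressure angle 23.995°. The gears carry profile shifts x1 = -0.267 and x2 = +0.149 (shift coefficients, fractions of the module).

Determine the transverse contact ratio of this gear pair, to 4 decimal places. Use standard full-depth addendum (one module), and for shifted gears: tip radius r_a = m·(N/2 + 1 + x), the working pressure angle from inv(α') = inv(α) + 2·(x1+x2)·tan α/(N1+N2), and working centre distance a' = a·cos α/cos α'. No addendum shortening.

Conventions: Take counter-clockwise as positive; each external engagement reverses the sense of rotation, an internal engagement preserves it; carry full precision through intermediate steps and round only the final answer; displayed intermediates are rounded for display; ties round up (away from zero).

class = single-mesh tooth geometry [involute pair 52T × 16T, m = 3.707]
base radii: r_b1 = 88.052759, r_b2 = 27.093157
tip radii: r_a1 = 99.099231, r_a2 = 33.915343
inv(α') = inv(23.995°) + 2·(-0.267+0.149)·tan α/(52+16) = 0.02478753  ⇒  α' = 23.53858°
a' = a·cos α / cos α' = 126.0380·cos 23.995°/cos 23.53858° = 125.596637
action lengths: √(r_a1²−r_b1²) = 45.468332, √(r_a2²−r_b2²) = 20.401259
base pitch p_b = π·m·cos α = 10.639458
CR = (45.468332 + 20.401259 − 125.596637·sin 23.53858°)/10.639458 = 1.476627
contact ratio ≈ 1.4766

1.4766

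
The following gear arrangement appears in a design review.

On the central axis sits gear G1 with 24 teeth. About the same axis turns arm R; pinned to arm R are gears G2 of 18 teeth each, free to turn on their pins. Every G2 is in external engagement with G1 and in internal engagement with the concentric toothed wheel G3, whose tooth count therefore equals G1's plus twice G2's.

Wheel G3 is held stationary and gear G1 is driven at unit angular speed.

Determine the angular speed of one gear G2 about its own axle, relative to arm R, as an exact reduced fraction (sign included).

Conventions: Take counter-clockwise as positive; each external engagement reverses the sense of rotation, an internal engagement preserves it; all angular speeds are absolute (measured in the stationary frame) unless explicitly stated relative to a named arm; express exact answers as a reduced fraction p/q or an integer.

planetary set (24T centre, 18T on arm, 60T internal) — Willis relation
ring teeth: 24 + 2·18 = 60
24(ω_sun−ω_arm) = −60(ω_ring−ω_arm),  ω_ring = 0, ω_sun = 1
24(1−ω_arm) = −60(0−ω_arm)  ⇒  84·ω_arm = 24  ⇒  ω_arm = 2/7
sun–planet mesh: 24·(1−2/7) = −18·(ω_p−ω_arm)  ⇒  ω_p−ω_arm = -20/21
exact speed ratio = -20/21

-20/21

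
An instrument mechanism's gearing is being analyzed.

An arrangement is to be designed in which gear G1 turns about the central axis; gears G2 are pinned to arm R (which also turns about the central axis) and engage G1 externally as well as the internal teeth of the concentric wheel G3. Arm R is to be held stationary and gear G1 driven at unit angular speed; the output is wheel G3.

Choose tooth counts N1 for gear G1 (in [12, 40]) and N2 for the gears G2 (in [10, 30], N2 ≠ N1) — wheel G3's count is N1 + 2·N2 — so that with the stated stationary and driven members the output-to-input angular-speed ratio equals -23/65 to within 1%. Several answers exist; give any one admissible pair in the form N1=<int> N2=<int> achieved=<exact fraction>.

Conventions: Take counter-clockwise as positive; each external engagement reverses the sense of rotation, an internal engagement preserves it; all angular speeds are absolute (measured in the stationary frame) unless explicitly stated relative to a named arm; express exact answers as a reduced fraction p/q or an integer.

topology: planetary set — design target -23/65, arm = carrier (Willis)
Willis with ω_arm = 0: ω_ring/ω_sun = −N1/N3; set equal to -23/65  ⇒  N3/N1 = −1/(-23/65) = 65/23
N3 = N1 + 2·N2  ⇒  N2/N1 = (N3/N1 − 1)/2 = (65/23 − 1)/2 = 21/23
smallest multiple with N1 ≥ 12 and N2 ≥ 10: k = 1  ⇒  N1 = 1·23 = 23, N2 = 1·21 = 21 (N1 ≤ 40, N2 ≤ 30, N2 ≠ N1 ✓), N3 = 23 + 2·21 = 65
check: −N1/N3 with N1 = 23, N3 = 65 gives -23/65; |achieved − target| = 0 ≤ 23/6500 ✓

N1=23 N2=21 achieved=-23/65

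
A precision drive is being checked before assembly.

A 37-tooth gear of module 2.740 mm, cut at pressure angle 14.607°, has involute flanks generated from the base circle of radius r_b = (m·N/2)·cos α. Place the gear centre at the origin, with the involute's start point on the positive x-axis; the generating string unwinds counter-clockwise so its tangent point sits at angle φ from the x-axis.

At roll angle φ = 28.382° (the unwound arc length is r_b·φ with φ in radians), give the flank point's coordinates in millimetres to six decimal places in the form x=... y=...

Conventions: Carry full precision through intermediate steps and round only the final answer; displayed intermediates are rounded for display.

single-mesh involute tooth geometry (37T wheel at module 2.740)
pitch radius r_p = m·N/2 = 2.740·37/2 = 50.690000
base radius r_b = r_p·cos α = 50.690000·cos 14.607° = 49.051616
roll angle φ = 28.382° = 0.49535935 rad
x = r_b·(cos φ + φ·sin φ) = 54.705597
y = r_b·(sin φ − φ·cos φ) = 1.939094

x=54.705597 y=1.939094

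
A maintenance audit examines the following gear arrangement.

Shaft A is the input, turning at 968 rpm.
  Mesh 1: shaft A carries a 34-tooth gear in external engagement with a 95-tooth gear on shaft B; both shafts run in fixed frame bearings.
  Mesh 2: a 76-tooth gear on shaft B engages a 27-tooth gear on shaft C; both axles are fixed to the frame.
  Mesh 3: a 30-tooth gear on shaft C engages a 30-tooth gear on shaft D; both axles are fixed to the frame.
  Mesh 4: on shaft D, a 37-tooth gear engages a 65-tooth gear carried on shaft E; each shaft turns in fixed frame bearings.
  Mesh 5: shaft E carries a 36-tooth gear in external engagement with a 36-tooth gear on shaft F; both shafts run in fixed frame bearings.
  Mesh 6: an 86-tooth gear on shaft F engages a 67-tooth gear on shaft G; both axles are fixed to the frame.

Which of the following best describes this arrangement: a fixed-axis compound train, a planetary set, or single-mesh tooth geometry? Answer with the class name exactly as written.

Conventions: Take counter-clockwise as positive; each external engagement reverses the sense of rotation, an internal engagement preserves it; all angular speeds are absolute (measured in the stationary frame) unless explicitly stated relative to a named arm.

6-mesh fixed-axis compound train (all bearings frame-fixed)
classification: fixed-axis compound train

fixed-axis compound train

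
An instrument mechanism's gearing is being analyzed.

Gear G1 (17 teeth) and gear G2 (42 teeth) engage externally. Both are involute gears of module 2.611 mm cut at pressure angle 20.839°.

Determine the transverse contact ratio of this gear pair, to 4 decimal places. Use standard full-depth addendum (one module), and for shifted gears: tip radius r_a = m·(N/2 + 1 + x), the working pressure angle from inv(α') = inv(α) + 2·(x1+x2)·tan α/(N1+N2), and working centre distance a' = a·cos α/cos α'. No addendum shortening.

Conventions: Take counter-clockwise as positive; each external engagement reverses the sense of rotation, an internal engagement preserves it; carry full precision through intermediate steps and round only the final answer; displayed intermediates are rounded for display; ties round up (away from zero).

1.5857

class = single-mesh tooth geometry [involute pair 17T × 42T, m = 2.611]
base radii: r_b1 = 20.741684, r_b2 = 51.244161
tip radii: r_a1 = 24.804500, r_a2 = 57.442000
no profile shift: α' = α, a' = a
action lengths: √(r_a1²−r_b1²) = 13.603152, √(r_a2²−r_b2²) = 25.954177
base pitch p_b = π·m·cos α = 7.666109
CR = (13.603152 + 25.954177 − 77.024500·sin 20.83900°)/7.666109 = 1.585731
contact ratio ≈ 1.5857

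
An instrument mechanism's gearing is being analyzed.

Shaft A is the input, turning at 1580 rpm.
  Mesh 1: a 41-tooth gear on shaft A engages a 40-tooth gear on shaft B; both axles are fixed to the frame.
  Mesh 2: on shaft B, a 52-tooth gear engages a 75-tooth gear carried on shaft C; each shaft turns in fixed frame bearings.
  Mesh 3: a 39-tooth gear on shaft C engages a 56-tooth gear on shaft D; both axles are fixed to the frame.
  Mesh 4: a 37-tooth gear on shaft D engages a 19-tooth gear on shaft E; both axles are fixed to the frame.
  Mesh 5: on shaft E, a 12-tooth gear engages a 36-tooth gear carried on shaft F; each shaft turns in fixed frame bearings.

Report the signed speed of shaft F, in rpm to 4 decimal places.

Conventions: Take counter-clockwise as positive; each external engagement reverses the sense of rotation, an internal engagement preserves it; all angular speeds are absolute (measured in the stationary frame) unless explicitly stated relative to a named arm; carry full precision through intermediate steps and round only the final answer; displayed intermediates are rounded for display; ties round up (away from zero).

5-mesh fixed-axis compound train (all bearings frame-fixed)
mesh 1 [41T→40T]: ω = 1580.0000×41/40 = 1619.5000 rpm, sense flips to −
mesh 2 [52T→75T]: ω = 1619.5000×52/75 = 1122.8533 rpm, sense flips to +
mesh 3 [39T→56T]: ω = 1122.8533×39/56 = 781.9871 rpm, sense flips to −
mesh 4 [37T→19T]: ω = 781.9871×37/19 = 1522.8171 rpm, sense flips to +
mesh 5 [12T→36T]: ω = 1522.8171×12/36 = 507.6057 rpm, sense flips to −
signed output speed = -507.6057 rpm

-507.6057 rpm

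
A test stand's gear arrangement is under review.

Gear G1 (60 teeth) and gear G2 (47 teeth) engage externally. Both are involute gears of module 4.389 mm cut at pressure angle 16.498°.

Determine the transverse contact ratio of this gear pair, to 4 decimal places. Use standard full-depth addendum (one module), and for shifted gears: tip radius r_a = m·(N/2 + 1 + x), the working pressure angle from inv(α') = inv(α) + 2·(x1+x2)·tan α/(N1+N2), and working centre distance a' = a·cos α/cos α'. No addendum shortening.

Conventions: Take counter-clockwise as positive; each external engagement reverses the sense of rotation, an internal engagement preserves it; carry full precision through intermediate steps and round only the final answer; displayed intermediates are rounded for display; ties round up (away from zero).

1.9867

class = single-mesh tooth geometry [involute pair 60T × 47T, m = 4.389]
base radii: r_b1 = 126.249100, r_b2 = 98.895128
tip radii: r_a1 = 136.059000, r_a2 = 107.530500
no profile shift: α' = α, a' = a
action lengths: √(r_a1²−r_b1²) = 50.726879, √(r_a2²−r_b2²) = 42.220399
base pitch p_b = π·m·cos α = 13.220775
CR = (50.726879 + 42.220399 − 234.811500·sin 16.49800°)/13.220775 = 1.986651
contact ratio ≈ 1.9867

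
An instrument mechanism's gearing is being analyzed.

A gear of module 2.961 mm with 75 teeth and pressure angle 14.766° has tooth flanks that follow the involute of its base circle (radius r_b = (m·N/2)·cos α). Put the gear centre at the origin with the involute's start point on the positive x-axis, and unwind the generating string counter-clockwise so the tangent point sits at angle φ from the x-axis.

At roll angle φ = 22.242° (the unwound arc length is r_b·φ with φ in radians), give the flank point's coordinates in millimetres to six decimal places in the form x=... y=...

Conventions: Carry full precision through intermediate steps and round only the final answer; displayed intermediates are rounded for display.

x=115.158380 y=2.062331

single-mesh involute tooth geometry (75T wheel at module 2.961)
pitch radius r_p = m·N/2 = 2.961·75/2 = 111.037500
base radius r_b = r_p·cos α = 111.037500·cos 14.766° = 107.370465
roll angle φ = 22.242° = 0.38819613 rad
x = r_b·(cos φ + φ·sin φ) = 115.158380
y = r_b·(sin φ − φ·cos φ) = 2.062331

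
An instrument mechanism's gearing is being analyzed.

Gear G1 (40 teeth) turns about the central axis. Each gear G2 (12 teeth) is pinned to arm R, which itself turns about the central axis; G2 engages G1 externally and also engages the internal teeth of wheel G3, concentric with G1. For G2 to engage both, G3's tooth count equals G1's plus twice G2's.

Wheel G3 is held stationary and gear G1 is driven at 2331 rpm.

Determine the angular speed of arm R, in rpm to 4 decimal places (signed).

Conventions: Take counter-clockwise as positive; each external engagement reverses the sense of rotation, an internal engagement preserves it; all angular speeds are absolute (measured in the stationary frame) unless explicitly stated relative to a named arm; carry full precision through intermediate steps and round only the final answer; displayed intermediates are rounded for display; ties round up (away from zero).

+896.5385 rpm

recognized (axles ride arm R): planetary set, 40/12/64 teeth
normalise by the input: solve with ω_sun = 1, then scale by 2331 rpm
ring teeth: 40 + 2·12 = 64
40(ω_sun−ω_arm) = −64(ω_ring−ω_arm),  ω_ring = 0, ω_sun = 1
40(1−ω_arm) = −64(0−ω_arm)  ⇒  104·ω_arm = 40  ⇒  ω_arm = 5/13
scale: ω_arm = 5/13 × 2331 rpm = +896.5385 rpm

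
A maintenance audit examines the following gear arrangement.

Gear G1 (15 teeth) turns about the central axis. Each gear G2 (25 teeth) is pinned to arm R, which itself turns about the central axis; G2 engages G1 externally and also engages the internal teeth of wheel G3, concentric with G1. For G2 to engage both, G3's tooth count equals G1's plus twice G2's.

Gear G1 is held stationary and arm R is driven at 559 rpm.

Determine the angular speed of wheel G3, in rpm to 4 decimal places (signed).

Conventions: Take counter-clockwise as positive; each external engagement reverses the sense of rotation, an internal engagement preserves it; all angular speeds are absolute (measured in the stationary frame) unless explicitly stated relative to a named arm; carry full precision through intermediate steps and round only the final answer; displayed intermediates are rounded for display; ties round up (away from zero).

topology: planetary set — G1 15T / G2 25T / G3 65T, arm = carrier (Willis)
normalise by the input: solve with ω_arm = 1, then scale by 559 rpm
ring teeth: 15 + 2·25 = 65
15(ω_sun−ω_arm) = −65(ω_ring−ω_arm),  ω_sun = 0, ω_arm = 1
ω_ring = 1 − (15/65)(0−1) = 16/13
scale: ω_ring = 16/13 × 559 rpm = +688.0000 rpm

+688.0000 rpm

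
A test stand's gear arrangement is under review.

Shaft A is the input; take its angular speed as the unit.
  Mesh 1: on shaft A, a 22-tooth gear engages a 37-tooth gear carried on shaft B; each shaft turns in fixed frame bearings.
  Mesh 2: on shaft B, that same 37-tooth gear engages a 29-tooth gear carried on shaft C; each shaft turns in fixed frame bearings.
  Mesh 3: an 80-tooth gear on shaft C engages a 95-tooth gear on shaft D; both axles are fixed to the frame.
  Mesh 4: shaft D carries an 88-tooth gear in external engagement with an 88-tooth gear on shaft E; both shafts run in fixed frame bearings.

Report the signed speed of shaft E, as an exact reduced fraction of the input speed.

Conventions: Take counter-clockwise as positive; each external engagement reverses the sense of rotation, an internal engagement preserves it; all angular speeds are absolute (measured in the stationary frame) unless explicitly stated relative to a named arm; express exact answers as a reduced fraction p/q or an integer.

4-mesh fixed-axis compound train (all bearings frame-fixed)
mesh 1 [22T→37T]: |ω|/ω_in = 1×22/37 = 22/37, sense flips to −
mesh 2 [37T→29T]: |ω|/ω_in = (22/37)×37/29 = 22/29, sense flips to +
mesh 3 [80T→95T]: |ω|/ω_in = (22/29)×80/95 = 352/551, sense flips to −
mesh 4 [88T→88T]: |ω|/ω_in = (352/551)×88/88 = 352/551, sense flips to +
signed output speed (× input speed) = 352/551

352/551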